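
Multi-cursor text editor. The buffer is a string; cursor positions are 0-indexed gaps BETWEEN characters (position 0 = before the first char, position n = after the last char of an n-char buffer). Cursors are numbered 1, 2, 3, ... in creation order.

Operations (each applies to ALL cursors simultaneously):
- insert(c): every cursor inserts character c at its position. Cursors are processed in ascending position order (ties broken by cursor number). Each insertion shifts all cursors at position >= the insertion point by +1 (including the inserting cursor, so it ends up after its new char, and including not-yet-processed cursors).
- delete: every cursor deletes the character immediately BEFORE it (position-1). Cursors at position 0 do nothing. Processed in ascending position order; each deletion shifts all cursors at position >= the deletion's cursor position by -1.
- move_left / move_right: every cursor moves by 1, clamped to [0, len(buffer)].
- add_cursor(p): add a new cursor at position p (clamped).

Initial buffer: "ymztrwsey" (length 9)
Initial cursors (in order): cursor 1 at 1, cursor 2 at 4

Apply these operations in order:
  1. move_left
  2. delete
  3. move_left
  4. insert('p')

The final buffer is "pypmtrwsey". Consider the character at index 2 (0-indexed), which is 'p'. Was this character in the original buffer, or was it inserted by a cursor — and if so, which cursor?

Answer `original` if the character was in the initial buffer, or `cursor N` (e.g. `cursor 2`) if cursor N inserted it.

After op 1 (move_left): buffer="ymztrwsey" (len 9), cursors c1@0 c2@3, authorship .........
After op 2 (delete): buffer="ymtrwsey" (len 8), cursors c1@0 c2@2, authorship ........
After op 3 (move_left): buffer="ymtrwsey" (len 8), cursors c1@0 c2@1, authorship ........
After op 4 (insert('p')): buffer="pypmtrwsey" (len 10), cursors c1@1 c2@3, authorship 1.2.......
Authorship (.=original, N=cursor N): 1 . 2 . . . . . . .
Index 2: author = 2

Answer: cursor 2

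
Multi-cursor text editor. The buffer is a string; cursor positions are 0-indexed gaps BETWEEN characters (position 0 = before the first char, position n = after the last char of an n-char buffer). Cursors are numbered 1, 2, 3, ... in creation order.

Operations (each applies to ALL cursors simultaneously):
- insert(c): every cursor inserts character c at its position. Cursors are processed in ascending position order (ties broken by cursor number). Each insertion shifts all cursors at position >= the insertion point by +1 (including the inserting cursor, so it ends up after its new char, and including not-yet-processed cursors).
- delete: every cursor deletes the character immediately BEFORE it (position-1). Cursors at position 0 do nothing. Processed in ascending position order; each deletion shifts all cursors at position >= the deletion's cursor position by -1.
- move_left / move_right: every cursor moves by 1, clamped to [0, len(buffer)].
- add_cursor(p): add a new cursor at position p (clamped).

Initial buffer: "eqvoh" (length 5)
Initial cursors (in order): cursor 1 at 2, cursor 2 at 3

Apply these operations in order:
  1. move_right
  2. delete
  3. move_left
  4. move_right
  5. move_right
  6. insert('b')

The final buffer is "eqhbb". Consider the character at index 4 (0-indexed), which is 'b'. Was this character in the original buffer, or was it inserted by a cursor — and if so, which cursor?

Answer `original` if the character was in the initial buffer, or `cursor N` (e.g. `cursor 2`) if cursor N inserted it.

Answer: cursor 2

Derivation:
After op 1 (move_right): buffer="eqvoh" (len 5), cursors c1@3 c2@4, authorship .....
After op 2 (delete): buffer="eqh" (len 3), cursors c1@2 c2@2, authorship ...
After op 3 (move_left): buffer="eqh" (len 3), cursors c1@1 c2@1, authorship ...
After op 4 (move_right): buffer="eqh" (len 3), cursors c1@2 c2@2, authorship ...
After op 5 (move_right): buffer="eqh" (len 3), cursors c1@3 c2@3, authorship ...
After op 6 (insert('b')): buffer="eqhbb" (len 5), cursors c1@5 c2@5, authorship ...12
Authorship (.=original, N=cursor N): . . . 1 2
Index 4: author = 2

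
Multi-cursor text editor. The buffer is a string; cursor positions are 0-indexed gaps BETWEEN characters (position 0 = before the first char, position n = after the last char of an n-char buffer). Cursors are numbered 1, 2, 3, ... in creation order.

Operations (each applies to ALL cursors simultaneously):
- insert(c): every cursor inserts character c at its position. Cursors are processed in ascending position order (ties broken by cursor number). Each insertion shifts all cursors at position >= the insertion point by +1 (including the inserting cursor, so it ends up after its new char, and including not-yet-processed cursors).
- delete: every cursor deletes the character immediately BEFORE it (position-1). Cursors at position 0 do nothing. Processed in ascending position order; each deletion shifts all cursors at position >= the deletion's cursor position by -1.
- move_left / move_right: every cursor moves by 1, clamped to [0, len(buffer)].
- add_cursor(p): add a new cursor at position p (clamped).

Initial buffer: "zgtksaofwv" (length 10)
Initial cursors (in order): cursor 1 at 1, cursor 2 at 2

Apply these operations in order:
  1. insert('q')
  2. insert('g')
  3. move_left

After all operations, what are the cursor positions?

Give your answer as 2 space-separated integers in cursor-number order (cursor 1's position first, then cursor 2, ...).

After op 1 (insert('q')): buffer="zqgqtksaofwv" (len 12), cursors c1@2 c2@4, authorship .1.2........
After op 2 (insert('g')): buffer="zqggqgtksaofwv" (len 14), cursors c1@3 c2@6, authorship .11.22........
After op 3 (move_left): buffer="zqggqgtksaofwv" (len 14), cursors c1@2 c2@5, authorship .11.22........

Answer: 2 5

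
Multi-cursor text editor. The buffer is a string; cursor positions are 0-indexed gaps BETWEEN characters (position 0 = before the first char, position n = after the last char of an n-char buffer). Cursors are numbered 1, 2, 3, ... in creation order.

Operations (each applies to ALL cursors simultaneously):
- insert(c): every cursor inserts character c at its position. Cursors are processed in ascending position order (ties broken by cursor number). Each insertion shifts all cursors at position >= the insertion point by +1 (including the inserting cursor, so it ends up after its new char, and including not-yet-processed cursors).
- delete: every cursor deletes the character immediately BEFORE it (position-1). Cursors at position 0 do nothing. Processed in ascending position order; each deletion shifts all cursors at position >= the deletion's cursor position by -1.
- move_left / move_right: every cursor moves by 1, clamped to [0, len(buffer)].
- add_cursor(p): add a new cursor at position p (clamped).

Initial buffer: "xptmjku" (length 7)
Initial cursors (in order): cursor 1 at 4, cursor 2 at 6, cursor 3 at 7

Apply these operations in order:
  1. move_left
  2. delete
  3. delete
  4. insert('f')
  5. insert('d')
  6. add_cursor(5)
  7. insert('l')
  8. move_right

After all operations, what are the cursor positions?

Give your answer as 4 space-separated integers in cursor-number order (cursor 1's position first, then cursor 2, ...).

Answer: 11 11 11 7

Derivation:
After op 1 (move_left): buffer="xptmjku" (len 7), cursors c1@3 c2@5 c3@6, authorship .......
After op 2 (delete): buffer="xpmu" (len 4), cursors c1@2 c2@3 c3@3, authorship ....
After op 3 (delete): buffer="u" (len 1), cursors c1@0 c2@0 c3@0, authorship .
After op 4 (insert('f')): buffer="fffu" (len 4), cursors c1@3 c2@3 c3@3, authorship 123.
After op 5 (insert('d')): buffer="fffdddu" (len 7), cursors c1@6 c2@6 c3@6, authorship 123123.
After op 6 (add_cursor(5)): buffer="fffdddu" (len 7), cursors c4@5 c1@6 c2@6 c3@6, authorship 123123.
After op 7 (insert('l')): buffer="fffddldlllu" (len 11), cursors c4@6 c1@10 c2@10 c3@10, authorship 1231243123.
After op 8 (move_right): buffer="fffddldlllu" (len 11), cursors c4@7 c1@11 c2@11 c3@11, authorship 1231243123.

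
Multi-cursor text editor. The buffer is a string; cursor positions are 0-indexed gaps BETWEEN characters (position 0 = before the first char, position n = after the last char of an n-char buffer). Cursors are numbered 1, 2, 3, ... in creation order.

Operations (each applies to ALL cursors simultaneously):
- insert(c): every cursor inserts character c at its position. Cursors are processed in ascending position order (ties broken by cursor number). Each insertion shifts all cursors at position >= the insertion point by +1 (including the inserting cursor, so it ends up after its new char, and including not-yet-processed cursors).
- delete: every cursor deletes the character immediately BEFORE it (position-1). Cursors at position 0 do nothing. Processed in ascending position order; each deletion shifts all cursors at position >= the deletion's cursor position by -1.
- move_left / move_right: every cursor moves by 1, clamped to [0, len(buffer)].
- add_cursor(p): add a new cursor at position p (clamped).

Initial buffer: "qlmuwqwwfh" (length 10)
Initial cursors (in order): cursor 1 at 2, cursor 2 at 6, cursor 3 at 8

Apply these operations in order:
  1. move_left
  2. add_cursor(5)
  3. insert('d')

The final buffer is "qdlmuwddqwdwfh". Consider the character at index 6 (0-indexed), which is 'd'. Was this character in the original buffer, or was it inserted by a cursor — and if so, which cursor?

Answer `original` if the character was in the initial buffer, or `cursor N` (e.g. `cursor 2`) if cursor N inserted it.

Answer: cursor 2

Derivation:
After op 1 (move_left): buffer="qlmuwqwwfh" (len 10), cursors c1@1 c2@5 c3@7, authorship ..........
After op 2 (add_cursor(5)): buffer="qlmuwqwwfh" (len 10), cursors c1@1 c2@5 c4@5 c3@7, authorship ..........
After op 3 (insert('d')): buffer="qdlmuwddqwdwfh" (len 14), cursors c1@2 c2@8 c4@8 c3@11, authorship .1....24..3...
Authorship (.=original, N=cursor N): . 1 . . . . 2 4 . . 3 . . .
Index 6: author = 2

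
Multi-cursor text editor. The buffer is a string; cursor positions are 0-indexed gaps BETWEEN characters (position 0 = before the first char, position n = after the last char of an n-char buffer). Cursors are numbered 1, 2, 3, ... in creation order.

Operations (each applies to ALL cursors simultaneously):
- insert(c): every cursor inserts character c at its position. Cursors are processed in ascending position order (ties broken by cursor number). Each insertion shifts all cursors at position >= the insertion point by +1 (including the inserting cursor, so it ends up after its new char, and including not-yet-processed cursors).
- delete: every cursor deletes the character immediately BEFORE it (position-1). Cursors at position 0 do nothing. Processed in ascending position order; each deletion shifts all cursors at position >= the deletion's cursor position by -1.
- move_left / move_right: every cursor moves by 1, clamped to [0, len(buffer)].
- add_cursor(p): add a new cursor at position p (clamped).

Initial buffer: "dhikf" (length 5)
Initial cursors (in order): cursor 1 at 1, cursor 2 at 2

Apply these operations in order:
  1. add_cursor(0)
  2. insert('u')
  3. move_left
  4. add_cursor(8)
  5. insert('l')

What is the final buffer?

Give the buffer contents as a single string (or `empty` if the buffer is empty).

Answer: ludluhluikfl

Derivation:
After op 1 (add_cursor(0)): buffer="dhikf" (len 5), cursors c3@0 c1@1 c2@2, authorship .....
After op 2 (insert('u')): buffer="uduhuikf" (len 8), cursors c3@1 c1@3 c2@5, authorship 3.1.2...
After op 3 (move_left): buffer="uduhuikf" (len 8), cursors c3@0 c1@2 c2@4, authorship 3.1.2...
After op 4 (add_cursor(8)): buffer="uduhuikf" (len 8), cursors c3@0 c1@2 c2@4 c4@8, authorship 3.1.2...
After op 5 (insert('l')): buffer="ludluhluikfl" (len 12), cursors c3@1 c1@4 c2@7 c4@12, authorship 33.11.22...4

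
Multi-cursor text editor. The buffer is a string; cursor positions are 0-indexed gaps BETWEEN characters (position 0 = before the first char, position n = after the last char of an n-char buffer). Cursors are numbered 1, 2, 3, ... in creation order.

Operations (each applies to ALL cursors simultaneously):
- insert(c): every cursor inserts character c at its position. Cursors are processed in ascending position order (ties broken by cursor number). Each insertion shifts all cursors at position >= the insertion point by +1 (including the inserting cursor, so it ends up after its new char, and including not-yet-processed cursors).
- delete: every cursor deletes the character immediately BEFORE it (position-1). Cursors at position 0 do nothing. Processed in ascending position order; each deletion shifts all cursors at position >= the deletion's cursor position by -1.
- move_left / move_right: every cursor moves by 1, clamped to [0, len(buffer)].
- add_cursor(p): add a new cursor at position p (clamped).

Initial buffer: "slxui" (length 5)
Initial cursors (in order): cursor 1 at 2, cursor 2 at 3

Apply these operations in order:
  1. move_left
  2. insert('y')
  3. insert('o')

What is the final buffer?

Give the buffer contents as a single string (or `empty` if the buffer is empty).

Answer: syolyoxui

Derivation:
After op 1 (move_left): buffer="slxui" (len 5), cursors c1@1 c2@2, authorship .....
After op 2 (insert('y')): buffer="sylyxui" (len 7), cursors c1@2 c2@4, authorship .1.2...
After op 3 (insert('o')): buffer="syolyoxui" (len 9), cursors c1@3 c2@6, authorship .11.22...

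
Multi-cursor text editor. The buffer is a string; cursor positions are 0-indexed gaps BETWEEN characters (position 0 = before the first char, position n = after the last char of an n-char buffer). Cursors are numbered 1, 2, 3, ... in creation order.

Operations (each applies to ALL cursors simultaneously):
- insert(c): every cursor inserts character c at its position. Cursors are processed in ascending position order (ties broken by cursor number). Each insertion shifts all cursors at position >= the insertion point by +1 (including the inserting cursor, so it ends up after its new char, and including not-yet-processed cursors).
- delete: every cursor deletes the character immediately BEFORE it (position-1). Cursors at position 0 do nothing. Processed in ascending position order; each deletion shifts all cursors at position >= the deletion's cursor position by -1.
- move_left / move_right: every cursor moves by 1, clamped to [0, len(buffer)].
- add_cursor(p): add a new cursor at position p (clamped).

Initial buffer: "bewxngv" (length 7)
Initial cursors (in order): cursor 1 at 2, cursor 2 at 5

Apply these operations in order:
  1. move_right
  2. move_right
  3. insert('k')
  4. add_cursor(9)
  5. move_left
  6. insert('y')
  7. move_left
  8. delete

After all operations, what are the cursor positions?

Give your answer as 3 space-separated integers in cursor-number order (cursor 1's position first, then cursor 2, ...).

Answer: 3 7 7

Derivation:
After op 1 (move_right): buffer="bewxngv" (len 7), cursors c1@3 c2@6, authorship .......
After op 2 (move_right): buffer="bewxngv" (len 7), cursors c1@4 c2@7, authorship .......
After op 3 (insert('k')): buffer="bewxkngvk" (len 9), cursors c1@5 c2@9, authorship ....1...2
After op 4 (add_cursor(9)): buffer="bewxkngvk" (len 9), cursors c1@5 c2@9 c3@9, authorship ....1...2
After op 5 (move_left): buffer="bewxkngvk" (len 9), cursors c1@4 c2@8 c3@8, authorship ....1...2
After op 6 (insert('y')): buffer="bewxykngvyyk" (len 12), cursors c1@5 c2@11 c3@11, authorship ....11...232
After op 7 (move_left): buffer="bewxykngvyyk" (len 12), cursors c1@4 c2@10 c3@10, authorship ....11...232
After op 8 (delete): buffer="bewykngyk" (len 9), cursors c1@3 c2@7 c3@7, authorship ...11..32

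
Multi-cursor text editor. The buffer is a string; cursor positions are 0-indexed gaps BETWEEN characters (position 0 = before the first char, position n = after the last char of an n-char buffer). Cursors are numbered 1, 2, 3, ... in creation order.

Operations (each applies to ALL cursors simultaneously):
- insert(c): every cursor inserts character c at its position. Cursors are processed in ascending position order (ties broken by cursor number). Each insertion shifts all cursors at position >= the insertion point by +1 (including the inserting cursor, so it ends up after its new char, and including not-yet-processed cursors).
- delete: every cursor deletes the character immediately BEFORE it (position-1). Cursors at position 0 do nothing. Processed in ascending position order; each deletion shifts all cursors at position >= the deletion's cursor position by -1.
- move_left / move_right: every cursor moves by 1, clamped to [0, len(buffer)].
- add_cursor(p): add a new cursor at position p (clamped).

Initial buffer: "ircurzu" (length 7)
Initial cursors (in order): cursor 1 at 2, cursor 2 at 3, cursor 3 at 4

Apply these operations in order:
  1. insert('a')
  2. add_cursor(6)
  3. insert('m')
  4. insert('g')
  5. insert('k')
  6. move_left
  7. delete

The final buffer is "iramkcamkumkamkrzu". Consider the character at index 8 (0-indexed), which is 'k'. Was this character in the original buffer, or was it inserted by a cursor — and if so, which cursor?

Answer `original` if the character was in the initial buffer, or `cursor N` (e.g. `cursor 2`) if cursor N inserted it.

Answer: cursor 2

Derivation:
After op 1 (insert('a')): buffer="iracauarzu" (len 10), cursors c1@3 c2@5 c3@7, authorship ..1.2.3...
After op 2 (add_cursor(6)): buffer="iracauarzu" (len 10), cursors c1@3 c2@5 c4@6 c3@7, authorship ..1.2.3...
After op 3 (insert('m')): buffer="iramcamumamrzu" (len 14), cursors c1@4 c2@7 c4@9 c3@11, authorship ..11.22.433...
After op 4 (insert('g')): buffer="iramgcamgumgamgrzu" (len 18), cursors c1@5 c2@9 c4@12 c3@15, authorship ..111.222.44333...
After op 5 (insert('k')): buffer="iramgkcamgkumgkamgkrzu" (len 22), cursors c1@6 c2@11 c4@15 c3@19, authorship ..1111.2222.4443333...
After op 6 (move_left): buffer="iramgkcamgkumgkamgkrzu" (len 22), cursors c1@5 c2@10 c4@14 c3@18, authorship ..1111.2222.4443333...
After op 7 (delete): buffer="iramkcamkumkamkrzu" (len 18), cursors c1@4 c2@8 c4@11 c3@14, authorship ..111.222.44333...
Authorship (.=original, N=cursor N): . . 1 1 1 . 2 2 2 . 4 4 3 3 3 . . .
Index 8: author = 2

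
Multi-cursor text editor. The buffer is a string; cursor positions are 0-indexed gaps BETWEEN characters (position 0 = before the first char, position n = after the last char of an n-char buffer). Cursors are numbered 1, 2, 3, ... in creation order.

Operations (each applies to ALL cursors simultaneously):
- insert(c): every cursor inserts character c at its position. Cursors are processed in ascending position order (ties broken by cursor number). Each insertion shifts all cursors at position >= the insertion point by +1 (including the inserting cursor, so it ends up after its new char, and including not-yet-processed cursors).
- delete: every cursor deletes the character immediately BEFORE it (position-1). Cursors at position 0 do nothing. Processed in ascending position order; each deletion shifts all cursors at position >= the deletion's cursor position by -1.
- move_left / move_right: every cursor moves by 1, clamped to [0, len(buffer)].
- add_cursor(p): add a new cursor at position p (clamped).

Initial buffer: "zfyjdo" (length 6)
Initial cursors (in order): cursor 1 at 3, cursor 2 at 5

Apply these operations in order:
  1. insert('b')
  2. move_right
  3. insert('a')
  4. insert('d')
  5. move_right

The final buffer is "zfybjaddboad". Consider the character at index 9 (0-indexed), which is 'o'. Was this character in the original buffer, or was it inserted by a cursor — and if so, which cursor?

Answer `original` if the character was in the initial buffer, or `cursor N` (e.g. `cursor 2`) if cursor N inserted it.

Answer: original

Derivation:
After op 1 (insert('b')): buffer="zfybjdbo" (len 8), cursors c1@4 c2@7, authorship ...1..2.
After op 2 (move_right): buffer="zfybjdbo" (len 8), cursors c1@5 c2@8, authorship ...1..2.
After op 3 (insert('a')): buffer="zfybjadboa" (len 10), cursors c1@6 c2@10, authorship ...1.1.2.2
After op 4 (insert('d')): buffer="zfybjaddboad" (len 12), cursors c1@7 c2@12, authorship ...1.11.2.22
After op 5 (move_right): buffer="zfybjaddboad" (len 12), cursors c1@8 c2@12, authorship ...1.11.2.22
Authorship (.=original, N=cursor N): . . . 1 . 1 1 . 2 . 2 2
Index 9: author = original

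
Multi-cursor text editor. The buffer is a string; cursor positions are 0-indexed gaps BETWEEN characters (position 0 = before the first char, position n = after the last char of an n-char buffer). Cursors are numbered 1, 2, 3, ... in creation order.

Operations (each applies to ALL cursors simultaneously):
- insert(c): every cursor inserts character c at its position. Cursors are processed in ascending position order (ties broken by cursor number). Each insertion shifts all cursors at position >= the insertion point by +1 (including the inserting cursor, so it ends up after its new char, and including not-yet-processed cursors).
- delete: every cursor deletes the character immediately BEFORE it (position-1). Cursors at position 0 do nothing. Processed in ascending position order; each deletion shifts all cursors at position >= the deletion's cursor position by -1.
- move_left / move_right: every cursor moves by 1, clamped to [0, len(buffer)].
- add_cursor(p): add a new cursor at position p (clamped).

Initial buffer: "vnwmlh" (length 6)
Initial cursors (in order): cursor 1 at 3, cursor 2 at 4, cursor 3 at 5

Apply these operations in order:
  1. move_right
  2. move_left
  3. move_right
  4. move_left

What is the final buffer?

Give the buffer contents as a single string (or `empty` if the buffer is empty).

After op 1 (move_right): buffer="vnwmlh" (len 6), cursors c1@4 c2@5 c3@6, authorship ......
After op 2 (move_left): buffer="vnwmlh" (len 6), cursors c1@3 c2@4 c3@5, authorship ......
After op 3 (move_right): buffer="vnwmlh" (len 6), cursors c1@4 c2@5 c3@6, authorship ......
After op 4 (move_left): buffer="vnwmlh" (len 6), cursors c1@3 c2@4 c3@5, authorship ......

Answer: vnwmlh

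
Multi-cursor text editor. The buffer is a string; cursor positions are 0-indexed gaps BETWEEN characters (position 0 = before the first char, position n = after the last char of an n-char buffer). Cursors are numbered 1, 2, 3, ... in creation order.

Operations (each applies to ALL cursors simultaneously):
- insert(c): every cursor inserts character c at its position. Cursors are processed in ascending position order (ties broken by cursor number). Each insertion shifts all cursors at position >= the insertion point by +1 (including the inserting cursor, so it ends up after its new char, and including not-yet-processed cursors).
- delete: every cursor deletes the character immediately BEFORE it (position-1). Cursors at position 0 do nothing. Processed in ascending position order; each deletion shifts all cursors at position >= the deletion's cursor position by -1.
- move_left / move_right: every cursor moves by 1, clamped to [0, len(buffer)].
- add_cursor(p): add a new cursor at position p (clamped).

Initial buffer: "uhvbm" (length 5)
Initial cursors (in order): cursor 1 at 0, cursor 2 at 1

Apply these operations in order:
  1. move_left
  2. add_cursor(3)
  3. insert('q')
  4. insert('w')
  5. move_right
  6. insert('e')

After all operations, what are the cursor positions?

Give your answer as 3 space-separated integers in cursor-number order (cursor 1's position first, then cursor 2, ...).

After op 1 (move_left): buffer="uhvbm" (len 5), cursors c1@0 c2@0, authorship .....
After op 2 (add_cursor(3)): buffer="uhvbm" (len 5), cursors c1@0 c2@0 c3@3, authorship .....
After op 3 (insert('q')): buffer="qquhvqbm" (len 8), cursors c1@2 c2@2 c3@6, authorship 12...3..
After op 4 (insert('w')): buffer="qqwwuhvqwbm" (len 11), cursors c1@4 c2@4 c3@9, authorship 1212...33..
After op 5 (move_right): buffer="qqwwuhvqwbm" (len 11), cursors c1@5 c2@5 c3@10, authorship 1212...33..
After op 6 (insert('e')): buffer="qqwwueehvqwbem" (len 14), cursors c1@7 c2@7 c3@13, authorship 1212.12..33.3.

Answer: 7 7 13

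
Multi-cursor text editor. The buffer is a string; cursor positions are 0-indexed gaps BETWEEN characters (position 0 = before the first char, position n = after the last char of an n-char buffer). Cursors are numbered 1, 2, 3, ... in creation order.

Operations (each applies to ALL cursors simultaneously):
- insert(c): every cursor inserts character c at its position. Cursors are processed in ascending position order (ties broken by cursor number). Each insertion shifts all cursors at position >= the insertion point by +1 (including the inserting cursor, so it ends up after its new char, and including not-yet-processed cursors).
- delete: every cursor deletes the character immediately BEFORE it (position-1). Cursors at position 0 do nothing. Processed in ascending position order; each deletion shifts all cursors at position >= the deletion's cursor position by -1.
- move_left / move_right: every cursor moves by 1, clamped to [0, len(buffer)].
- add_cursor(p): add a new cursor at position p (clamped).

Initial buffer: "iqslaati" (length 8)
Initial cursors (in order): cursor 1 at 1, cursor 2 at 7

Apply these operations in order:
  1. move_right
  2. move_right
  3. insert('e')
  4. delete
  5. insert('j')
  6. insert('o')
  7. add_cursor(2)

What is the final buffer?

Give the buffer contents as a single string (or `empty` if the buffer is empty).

After op 1 (move_right): buffer="iqslaati" (len 8), cursors c1@2 c2@8, authorship ........
After op 2 (move_right): buffer="iqslaati" (len 8), cursors c1@3 c2@8, authorship ........
After op 3 (insert('e')): buffer="iqselaatie" (len 10), cursors c1@4 c2@10, authorship ...1.....2
After op 4 (delete): buffer="iqslaati" (len 8), cursors c1@3 c2@8, authorship ........
After op 5 (insert('j')): buffer="iqsjlaatij" (len 10), cursors c1@4 c2@10, authorship ...1.....2
After op 6 (insert('o')): buffer="iqsjolaatijo" (len 12), cursors c1@5 c2@12, authorship ...11.....22
After op 7 (add_cursor(2)): buffer="iqsjolaatijo" (len 12), cursors c3@2 c1@5 c2@12, authorship ...11.....22

Answer: iqsjolaatijo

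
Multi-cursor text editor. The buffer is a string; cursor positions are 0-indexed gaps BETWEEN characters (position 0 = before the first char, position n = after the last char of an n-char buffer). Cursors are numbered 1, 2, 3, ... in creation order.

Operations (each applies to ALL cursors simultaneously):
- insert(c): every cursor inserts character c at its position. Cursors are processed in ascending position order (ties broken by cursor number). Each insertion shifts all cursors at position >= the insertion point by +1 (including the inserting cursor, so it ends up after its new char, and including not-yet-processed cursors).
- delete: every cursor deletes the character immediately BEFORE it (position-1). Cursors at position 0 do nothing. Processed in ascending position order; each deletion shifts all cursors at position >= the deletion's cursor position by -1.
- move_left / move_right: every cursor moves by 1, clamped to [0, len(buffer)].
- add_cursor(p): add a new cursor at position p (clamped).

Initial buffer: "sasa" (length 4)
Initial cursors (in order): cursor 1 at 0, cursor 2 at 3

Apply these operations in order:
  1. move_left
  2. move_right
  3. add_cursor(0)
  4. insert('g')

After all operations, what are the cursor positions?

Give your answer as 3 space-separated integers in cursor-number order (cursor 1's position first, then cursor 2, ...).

After op 1 (move_left): buffer="sasa" (len 4), cursors c1@0 c2@2, authorship ....
After op 2 (move_right): buffer="sasa" (len 4), cursors c1@1 c2@3, authorship ....
After op 3 (add_cursor(0)): buffer="sasa" (len 4), cursors c3@0 c1@1 c2@3, authorship ....
After op 4 (insert('g')): buffer="gsgasga" (len 7), cursors c3@1 c1@3 c2@6, authorship 3.1..2.

Answer: 3 6 1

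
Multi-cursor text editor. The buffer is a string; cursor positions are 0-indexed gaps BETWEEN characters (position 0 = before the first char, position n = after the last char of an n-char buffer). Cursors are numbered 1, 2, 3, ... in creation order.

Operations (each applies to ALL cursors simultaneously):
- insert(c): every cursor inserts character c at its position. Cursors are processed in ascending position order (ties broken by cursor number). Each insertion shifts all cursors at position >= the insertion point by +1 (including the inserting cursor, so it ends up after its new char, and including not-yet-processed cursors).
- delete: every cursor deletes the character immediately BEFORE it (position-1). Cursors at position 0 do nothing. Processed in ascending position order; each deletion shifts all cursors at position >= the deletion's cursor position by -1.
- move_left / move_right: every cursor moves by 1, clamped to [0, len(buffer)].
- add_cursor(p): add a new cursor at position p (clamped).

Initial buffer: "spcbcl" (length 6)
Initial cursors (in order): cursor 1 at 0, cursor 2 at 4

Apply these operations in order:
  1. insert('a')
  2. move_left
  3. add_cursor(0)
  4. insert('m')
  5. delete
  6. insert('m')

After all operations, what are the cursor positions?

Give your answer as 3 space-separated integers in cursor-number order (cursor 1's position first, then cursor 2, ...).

After op 1 (insert('a')): buffer="aspcbacl" (len 8), cursors c1@1 c2@6, authorship 1....2..
After op 2 (move_left): buffer="aspcbacl" (len 8), cursors c1@0 c2@5, authorship 1....2..
After op 3 (add_cursor(0)): buffer="aspcbacl" (len 8), cursors c1@0 c3@0 c2@5, authorship 1....2..
After op 4 (insert('m')): buffer="mmaspcbmacl" (len 11), cursors c1@2 c3@2 c2@8, authorship 131....22..
After op 5 (delete): buffer="aspcbacl" (len 8), cursors c1@0 c3@0 c2@5, authorship 1....2..
After op 6 (insert('m')): buffer="mmaspcbmacl" (len 11), cursors c1@2 c3@2 c2@8, authorship 131....22..

Answer: 2 8 2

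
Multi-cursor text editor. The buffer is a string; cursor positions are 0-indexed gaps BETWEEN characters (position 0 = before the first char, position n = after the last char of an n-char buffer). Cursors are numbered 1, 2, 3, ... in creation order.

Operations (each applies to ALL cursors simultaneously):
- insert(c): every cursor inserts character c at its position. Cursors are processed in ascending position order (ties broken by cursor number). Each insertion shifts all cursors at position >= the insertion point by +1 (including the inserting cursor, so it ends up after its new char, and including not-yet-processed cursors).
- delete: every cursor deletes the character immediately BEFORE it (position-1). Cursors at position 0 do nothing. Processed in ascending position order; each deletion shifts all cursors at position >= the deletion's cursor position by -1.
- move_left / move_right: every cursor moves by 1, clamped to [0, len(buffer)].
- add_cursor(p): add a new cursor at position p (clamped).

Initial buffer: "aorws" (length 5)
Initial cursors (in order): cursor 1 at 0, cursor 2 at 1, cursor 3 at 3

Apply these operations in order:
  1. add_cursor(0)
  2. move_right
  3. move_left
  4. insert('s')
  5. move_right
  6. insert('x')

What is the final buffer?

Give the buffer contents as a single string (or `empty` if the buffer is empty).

Answer: ssaxxsoxrswxs

Derivation:
After op 1 (add_cursor(0)): buffer="aorws" (len 5), cursors c1@0 c4@0 c2@1 c3@3, authorship .....
After op 2 (move_right): buffer="aorws" (len 5), cursors c1@1 c4@1 c2@2 c3@4, authorship .....
After op 3 (move_left): buffer="aorws" (len 5), cursors c1@0 c4@0 c2@1 c3@3, authorship .....
After op 4 (insert('s')): buffer="ssasorsws" (len 9), cursors c1@2 c4@2 c2@4 c3@7, authorship 14.2..3..
After op 5 (move_right): buffer="ssasorsws" (len 9), cursors c1@3 c4@3 c2@5 c3@8, authorship 14.2..3..
After op 6 (insert('x')): buffer="ssaxxsoxrswxs" (len 13), cursors c1@5 c4@5 c2@8 c3@12, authorship 14.142.2.3.3.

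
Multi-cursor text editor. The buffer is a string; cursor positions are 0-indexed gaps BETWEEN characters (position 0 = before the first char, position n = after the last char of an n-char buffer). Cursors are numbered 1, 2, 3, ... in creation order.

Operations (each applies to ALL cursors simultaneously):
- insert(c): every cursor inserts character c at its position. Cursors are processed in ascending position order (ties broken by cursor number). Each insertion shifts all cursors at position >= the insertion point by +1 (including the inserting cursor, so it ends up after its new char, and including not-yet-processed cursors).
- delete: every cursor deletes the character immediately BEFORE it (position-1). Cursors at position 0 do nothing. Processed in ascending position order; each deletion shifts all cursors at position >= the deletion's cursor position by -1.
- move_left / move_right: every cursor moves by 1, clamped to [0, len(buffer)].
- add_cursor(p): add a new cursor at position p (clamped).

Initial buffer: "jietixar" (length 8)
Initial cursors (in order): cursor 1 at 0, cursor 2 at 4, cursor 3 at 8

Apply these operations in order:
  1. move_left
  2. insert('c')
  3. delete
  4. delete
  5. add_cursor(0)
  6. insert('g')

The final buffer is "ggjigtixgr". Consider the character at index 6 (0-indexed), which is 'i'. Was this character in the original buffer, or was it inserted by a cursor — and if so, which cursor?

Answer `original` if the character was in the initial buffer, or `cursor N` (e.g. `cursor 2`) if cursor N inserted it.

After op 1 (move_left): buffer="jietixar" (len 8), cursors c1@0 c2@3 c3@7, authorship ........
After op 2 (insert('c')): buffer="cjiectixacr" (len 11), cursors c1@1 c2@5 c3@10, authorship 1...2....3.
After op 3 (delete): buffer="jietixar" (len 8), cursors c1@0 c2@3 c3@7, authorship ........
After op 4 (delete): buffer="jitixr" (len 6), cursors c1@0 c2@2 c3@5, authorship ......
After op 5 (add_cursor(0)): buffer="jitixr" (len 6), cursors c1@0 c4@0 c2@2 c3@5, authorship ......
After op 6 (insert('g')): buffer="ggjigtixgr" (len 10), cursors c1@2 c4@2 c2@5 c3@9, authorship 14..2...3.
Authorship (.=original, N=cursor N): 1 4 . . 2 . . . 3 .
Index 6: author = original

Answer: original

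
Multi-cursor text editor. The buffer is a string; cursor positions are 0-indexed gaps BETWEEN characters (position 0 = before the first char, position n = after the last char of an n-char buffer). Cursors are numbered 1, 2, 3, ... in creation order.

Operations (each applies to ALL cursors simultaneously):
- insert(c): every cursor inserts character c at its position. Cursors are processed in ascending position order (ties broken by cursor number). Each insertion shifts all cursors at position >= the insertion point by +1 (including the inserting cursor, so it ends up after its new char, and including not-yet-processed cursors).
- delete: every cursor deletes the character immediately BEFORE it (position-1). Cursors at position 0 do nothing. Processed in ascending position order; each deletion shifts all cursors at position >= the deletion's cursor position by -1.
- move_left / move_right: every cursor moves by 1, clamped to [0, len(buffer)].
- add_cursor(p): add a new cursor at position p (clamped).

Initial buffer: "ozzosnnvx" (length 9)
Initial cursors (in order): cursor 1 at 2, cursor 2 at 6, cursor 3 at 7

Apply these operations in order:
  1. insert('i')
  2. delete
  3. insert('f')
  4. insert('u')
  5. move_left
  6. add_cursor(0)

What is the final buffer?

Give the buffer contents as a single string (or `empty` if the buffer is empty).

After op 1 (insert('i')): buffer="ozizosninivx" (len 12), cursors c1@3 c2@8 c3@10, authorship ..1....2.3..
After op 2 (delete): buffer="ozzosnnvx" (len 9), cursors c1@2 c2@6 c3@7, authorship .........
After op 3 (insert('f')): buffer="ozfzosnfnfvx" (len 12), cursors c1@3 c2@8 c3@10, authorship ..1....2.3..
After op 4 (insert('u')): buffer="ozfuzosnfunfuvx" (len 15), cursors c1@4 c2@10 c3@13, authorship ..11....22.33..
After op 5 (move_left): buffer="ozfuzosnfunfuvx" (len 15), cursors c1@3 c2@9 c3@12, authorship ..11....22.33..
After op 6 (add_cursor(0)): buffer="ozfuzosnfunfuvx" (len 15), cursors c4@0 c1@3 c2@9 c3@12, authorship ..11....22.33..

Answer: ozfuzosnfunfuvx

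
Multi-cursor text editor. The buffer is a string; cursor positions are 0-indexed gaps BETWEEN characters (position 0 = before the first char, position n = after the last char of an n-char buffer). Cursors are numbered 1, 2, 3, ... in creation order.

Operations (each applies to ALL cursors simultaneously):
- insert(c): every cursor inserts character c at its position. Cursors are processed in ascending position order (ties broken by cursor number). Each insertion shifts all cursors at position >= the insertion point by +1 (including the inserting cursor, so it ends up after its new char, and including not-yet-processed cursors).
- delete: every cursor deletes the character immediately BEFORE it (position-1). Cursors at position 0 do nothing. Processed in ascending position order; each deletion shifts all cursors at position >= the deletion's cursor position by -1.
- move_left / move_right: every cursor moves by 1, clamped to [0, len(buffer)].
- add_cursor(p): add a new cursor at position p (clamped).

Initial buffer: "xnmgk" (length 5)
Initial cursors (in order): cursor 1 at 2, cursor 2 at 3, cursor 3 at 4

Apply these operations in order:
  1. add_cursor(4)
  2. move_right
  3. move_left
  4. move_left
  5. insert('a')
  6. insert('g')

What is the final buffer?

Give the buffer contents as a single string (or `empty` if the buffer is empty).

Answer: xagnagmaagggk

Derivation:
After op 1 (add_cursor(4)): buffer="xnmgk" (len 5), cursors c1@2 c2@3 c3@4 c4@4, authorship .....
After op 2 (move_right): buffer="xnmgk" (len 5), cursors c1@3 c2@4 c3@5 c4@5, authorship .....
After op 3 (move_left): buffer="xnmgk" (len 5), cursors c1@2 c2@3 c3@4 c4@4, authorship .....
After op 4 (move_left): buffer="xnmgk" (len 5), cursors c1@1 c2@2 c3@3 c4@3, authorship .....
After op 5 (insert('a')): buffer="xanamaagk" (len 9), cursors c1@2 c2@4 c3@7 c4@7, authorship .1.2.34..
After op 6 (insert('g')): buffer="xagnagmaagggk" (len 13), cursors c1@3 c2@6 c3@11 c4@11, authorship .11.22.3434..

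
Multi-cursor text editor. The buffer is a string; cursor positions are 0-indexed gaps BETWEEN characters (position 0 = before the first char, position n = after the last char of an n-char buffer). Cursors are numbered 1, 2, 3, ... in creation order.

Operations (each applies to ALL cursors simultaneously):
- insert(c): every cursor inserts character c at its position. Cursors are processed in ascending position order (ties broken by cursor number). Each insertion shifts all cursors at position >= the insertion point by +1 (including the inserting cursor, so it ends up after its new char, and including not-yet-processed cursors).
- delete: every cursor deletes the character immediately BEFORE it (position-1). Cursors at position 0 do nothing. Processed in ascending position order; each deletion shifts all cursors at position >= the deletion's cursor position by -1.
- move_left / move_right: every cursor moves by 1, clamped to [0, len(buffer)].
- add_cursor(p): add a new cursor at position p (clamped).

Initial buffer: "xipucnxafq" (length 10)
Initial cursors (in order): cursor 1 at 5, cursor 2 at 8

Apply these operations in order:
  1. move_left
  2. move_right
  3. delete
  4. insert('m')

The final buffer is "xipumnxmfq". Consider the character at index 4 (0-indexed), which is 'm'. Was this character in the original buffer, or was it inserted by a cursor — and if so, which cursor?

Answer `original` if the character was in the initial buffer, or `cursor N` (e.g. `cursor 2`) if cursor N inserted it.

After op 1 (move_left): buffer="xipucnxafq" (len 10), cursors c1@4 c2@7, authorship ..........
After op 2 (move_right): buffer="xipucnxafq" (len 10), cursors c1@5 c2@8, authorship ..........
After op 3 (delete): buffer="xipunxfq" (len 8), cursors c1@4 c2@6, authorship ........
After op 4 (insert('m')): buffer="xipumnxmfq" (len 10), cursors c1@5 c2@8, authorship ....1..2..
Authorship (.=original, N=cursor N): . . . . 1 . . 2 . .
Index 4: author = 1

Answer: cursor 1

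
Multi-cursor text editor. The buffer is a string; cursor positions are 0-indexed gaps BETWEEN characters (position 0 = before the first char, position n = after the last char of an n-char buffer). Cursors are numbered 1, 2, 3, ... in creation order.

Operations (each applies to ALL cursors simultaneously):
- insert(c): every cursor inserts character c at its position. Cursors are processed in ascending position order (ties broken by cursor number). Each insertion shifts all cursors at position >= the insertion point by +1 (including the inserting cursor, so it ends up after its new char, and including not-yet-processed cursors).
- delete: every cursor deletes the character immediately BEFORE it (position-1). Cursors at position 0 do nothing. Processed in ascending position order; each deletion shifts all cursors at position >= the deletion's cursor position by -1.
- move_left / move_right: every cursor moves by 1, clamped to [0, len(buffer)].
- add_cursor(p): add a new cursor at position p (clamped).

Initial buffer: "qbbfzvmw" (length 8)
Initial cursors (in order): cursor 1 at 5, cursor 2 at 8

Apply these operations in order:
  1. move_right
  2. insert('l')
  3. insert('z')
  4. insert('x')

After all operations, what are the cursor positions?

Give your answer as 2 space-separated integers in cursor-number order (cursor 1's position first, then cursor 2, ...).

After op 1 (move_right): buffer="qbbfzvmw" (len 8), cursors c1@6 c2@8, authorship ........
After op 2 (insert('l')): buffer="qbbfzvlmwl" (len 10), cursors c1@7 c2@10, authorship ......1..2
After op 3 (insert('z')): buffer="qbbfzvlzmwlz" (len 12), cursors c1@8 c2@12, authorship ......11..22
After op 4 (insert('x')): buffer="qbbfzvlzxmwlzx" (len 14), cursors c1@9 c2@14, authorship ......111..222

Answer: 9 14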